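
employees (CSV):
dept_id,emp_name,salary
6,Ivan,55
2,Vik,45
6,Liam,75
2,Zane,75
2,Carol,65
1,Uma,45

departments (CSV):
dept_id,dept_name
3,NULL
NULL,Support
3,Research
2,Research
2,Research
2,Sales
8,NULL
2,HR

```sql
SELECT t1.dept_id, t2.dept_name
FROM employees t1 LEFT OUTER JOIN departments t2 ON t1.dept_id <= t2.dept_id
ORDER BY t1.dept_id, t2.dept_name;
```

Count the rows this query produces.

30

LEFT JOIN keeps every row from `employees`; unmatched rows get NULL for `departments`'s columns.
Matching on t1.dept_id <= t2.dept_id. A NULL in a compared column never satisfies the condition.
Matched pairs: 30; unmatched t1 rows kept: 0.
Total: 30 rows.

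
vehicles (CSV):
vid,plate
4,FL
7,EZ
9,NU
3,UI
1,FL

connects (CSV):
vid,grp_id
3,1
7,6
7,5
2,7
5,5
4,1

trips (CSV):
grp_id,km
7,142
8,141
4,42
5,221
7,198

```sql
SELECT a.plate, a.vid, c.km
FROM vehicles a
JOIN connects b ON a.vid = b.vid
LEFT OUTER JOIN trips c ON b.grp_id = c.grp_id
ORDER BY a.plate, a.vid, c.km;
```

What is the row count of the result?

4

Step 1 — a INNER JOIN b on vid → 4 row(s).
Then LEFT JOIN `trips c` on grp_id: each of those 4 rows is kept; rows whose b.grp_id has no match in c get NULL for c's columns.
Result: 4 row(s).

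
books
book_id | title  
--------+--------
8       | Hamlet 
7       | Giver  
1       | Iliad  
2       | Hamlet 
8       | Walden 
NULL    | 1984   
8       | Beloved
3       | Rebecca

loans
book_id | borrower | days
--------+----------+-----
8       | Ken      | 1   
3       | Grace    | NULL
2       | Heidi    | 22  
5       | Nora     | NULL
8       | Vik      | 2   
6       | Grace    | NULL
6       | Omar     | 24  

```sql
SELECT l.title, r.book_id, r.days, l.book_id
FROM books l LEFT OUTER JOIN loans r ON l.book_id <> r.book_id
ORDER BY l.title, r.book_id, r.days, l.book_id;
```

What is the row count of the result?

42

LEFT JOIN keeps every row from `books`; unmatched rows get NULL for `loans`'s columns.
Matching on l.book_id <> r.book_id. A NULL in a compared column never satisfies the condition.
- l row (book_id=8): matches 5 r row(s) → 5 output row(s).
- l row (book_id=7): matches 7 r row(s) → 7 output row(s).
- l row (book_id=1): matches 7 r row(s) → 7 output row(s).
- l row (book_id=2): matches 6 r row(s) → 6 output row(s).
- l row (book_id=8): matches 5 r row(s) → 5 output row(s).
- l row (book_id=NULL): no match → kept, r columns NULL.
- l row (book_id=8): matches 5 r row(s) → 5 output row(s).
- l row (book_id=3): matches 6 r row(s) → 6 output row(s).
Total: 41 matched + 1 padded = 42 rows.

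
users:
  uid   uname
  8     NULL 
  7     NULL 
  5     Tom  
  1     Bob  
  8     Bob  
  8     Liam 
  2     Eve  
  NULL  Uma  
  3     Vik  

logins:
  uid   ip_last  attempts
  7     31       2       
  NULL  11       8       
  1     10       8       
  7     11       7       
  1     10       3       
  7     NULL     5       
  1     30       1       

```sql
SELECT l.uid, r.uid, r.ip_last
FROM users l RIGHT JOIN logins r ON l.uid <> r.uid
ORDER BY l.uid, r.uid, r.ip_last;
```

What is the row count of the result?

RIGHT JOIN keeps every row from `logins`; unmatched rows get NULL for `users`'s columns.
Matching on l.uid <> r.uid. A NULL in a compared column never satisfies the condition.
Matched pairs: 42; unmatched r rows kept: 1.
Total: 42 matched + 1 padded = 43 rows.

43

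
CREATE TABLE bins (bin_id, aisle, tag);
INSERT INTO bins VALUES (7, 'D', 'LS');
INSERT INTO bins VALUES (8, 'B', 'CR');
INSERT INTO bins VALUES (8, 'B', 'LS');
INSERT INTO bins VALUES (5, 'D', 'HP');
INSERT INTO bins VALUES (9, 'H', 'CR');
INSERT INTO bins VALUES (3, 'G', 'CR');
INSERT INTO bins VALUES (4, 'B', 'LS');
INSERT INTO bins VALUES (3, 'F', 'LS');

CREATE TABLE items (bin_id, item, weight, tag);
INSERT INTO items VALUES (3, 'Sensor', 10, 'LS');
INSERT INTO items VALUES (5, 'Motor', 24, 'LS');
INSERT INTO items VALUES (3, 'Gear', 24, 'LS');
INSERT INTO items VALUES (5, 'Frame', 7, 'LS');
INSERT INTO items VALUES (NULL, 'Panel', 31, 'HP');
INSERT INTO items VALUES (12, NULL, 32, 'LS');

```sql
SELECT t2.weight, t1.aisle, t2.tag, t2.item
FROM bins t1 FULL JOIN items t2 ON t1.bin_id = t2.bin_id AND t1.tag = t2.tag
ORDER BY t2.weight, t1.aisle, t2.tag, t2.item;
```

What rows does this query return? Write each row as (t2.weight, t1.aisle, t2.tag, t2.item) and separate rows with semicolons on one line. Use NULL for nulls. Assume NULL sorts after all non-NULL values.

FULL OUTER JOIN keeps every row from both sides; unmatched rows get NULL for the other side's columns.
Matching on t1.bin_id = t2.bin_id AND t1.tag = t2.tag. A NULL in a compared column never satisfies the condition.
- bin_id=7, tag=LS: no t2 row matches, row kept with t2 columns NULL.
- bin_id=8, tag=CR: no t2 row matches, row kept with t2 columns NULL.
- bin_id=8, tag=LS: no t2 row matches, row kept with t2 columns NULL.
- bin_id=5, tag=HP: no t2 row matches, row kept with t2 columns NULL.
- bin_id=9, tag=CR: no t2 row matches, row kept with t2 columns NULL.
- bin_id=3, tag=CR: no t2 row matches, row kept with t2 columns NULL.
- bin_id=4, tag=LS: no t2 row matches, row kept with t2 columns NULL.
- bin_id=3, tag=LS: 2 matching t2 row(s), so 2 row(s) emitted.
- 4 t2 row(s) had no t1 match → kept, t1 columns NULL.

(7, NULL, LS, Frame); (10, F, LS, Sensor); (24, F, LS, Gear); (24, NULL, LS, Motor); (31, NULL, HP, Panel); (32, NULL, LS, NULL); (NULL, B, NULL, NULL); (NULL, B, NULL, NULL); (NULL, B, NULL, NULL); (NULL, D, NULL, NULL); (NULL, D, NULL, NULL); (NULL, G, NULL, NULL); (NULL, H, NULL, NULL)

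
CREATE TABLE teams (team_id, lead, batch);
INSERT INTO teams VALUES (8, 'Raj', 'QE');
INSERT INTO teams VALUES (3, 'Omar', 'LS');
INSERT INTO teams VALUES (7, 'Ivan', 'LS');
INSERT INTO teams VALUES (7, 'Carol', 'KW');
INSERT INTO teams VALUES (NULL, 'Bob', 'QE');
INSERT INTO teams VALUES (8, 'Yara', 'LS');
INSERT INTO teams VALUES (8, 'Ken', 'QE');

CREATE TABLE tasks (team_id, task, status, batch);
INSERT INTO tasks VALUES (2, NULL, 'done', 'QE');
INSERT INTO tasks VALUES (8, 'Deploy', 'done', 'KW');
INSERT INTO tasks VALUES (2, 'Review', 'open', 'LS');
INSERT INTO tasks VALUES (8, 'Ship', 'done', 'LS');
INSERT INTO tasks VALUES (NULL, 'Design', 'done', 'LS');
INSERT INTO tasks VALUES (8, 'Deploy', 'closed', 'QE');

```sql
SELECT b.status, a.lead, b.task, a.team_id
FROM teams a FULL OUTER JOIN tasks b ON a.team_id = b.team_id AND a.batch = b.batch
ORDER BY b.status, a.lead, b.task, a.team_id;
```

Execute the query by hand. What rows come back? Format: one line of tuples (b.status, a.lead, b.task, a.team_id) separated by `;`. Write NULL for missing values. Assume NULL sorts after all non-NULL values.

(closed, Ken, Deploy, 8); (closed, Raj, Deploy, 8); (done, Yara, Ship, 8); (done, NULL, Deploy, NULL); (done, NULL, Design, NULL); (done, NULL, NULL, NULL); (open, NULL, Review, NULL); (NULL, Bob, NULL, NULL); (NULL, Carol, NULL, 7); (NULL, Ivan, NULL, 7); (NULL, Omar, NULL, 3)

FULL OUTER JOIN keeps every row from both sides; unmatched rows get NULL for the other side's columns.
Matching on a.team_id = b.team_id AND a.batch = b.batch. A NULL in a compared column never satisfies the condition.
- team_id=8, batch=QE: 1 matching b row(s), so 1 row(s) emitted.
- team_id=3, batch=LS: no b row matches, row kept with b columns NULL.
- team_id=7, batch=LS: no b row matches, row kept with b columns NULL.
- team_id=7, batch=KW: no b row matches, row kept with b columns NULL.
- team_id=NULL, batch=QE: no b row matches, row kept with b columns NULL.
- team_id=8, batch=LS: 1 matching b row(s), so 1 row(s) emitted.
- team_id=8, batch=QE: 1 matching b row(s), so 1 row(s) emitted.
- plus 4 unmatched b row(s), each kept with NULL a columns.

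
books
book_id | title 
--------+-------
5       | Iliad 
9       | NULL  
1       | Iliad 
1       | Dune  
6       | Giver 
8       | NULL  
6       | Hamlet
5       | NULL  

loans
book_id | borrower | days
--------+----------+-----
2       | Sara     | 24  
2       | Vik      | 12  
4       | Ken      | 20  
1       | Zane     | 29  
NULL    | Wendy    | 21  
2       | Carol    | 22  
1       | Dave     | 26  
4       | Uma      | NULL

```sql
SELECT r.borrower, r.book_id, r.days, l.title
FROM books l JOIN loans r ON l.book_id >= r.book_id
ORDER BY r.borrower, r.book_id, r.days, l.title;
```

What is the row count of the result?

46

INNER JOIN keeps only pairs where the ON condition holds.
Matching on l.book_id >= r.book_id. A NULL in a compared column never satisfies the condition.
- book_id=5: 7 matching r row(s), so 7 row(s) emitted.
- book_id=9: 7 matching r row(s), so 7 row(s) emitted.
- book_id=1: 2 matching r row(s), so 2 row(s) emitted.
- book_id=1: 2 matching r row(s), so 2 row(s) emitted.
- book_id=6: 7 matching r row(s), so 7 row(s) emitted.
- book_id=8: 7 matching r row(s), so 7 row(s) emitted.
- book_id=6: 7 matching r row(s), so 7 row(s) emitted.
- book_id=5: 7 matching r row(s), so 7 row(s) emitted.
Total: 46 rows.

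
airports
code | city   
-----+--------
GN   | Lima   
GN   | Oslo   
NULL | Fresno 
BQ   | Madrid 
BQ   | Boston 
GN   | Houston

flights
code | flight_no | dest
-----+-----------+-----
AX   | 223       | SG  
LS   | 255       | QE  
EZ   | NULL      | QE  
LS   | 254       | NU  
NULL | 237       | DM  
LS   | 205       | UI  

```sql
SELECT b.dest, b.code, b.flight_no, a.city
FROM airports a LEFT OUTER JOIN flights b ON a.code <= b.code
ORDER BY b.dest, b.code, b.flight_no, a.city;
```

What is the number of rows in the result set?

18

LEFT JOIN keeps every row from `airports`; unmatched rows get NULL for `flights`'s columns.
Matching on a.code <= b.code. A NULL in a compared column never satisfies the condition.
Matched pairs: 17; unmatched a rows kept: 1.
Total: 17 matched + 1 padded = 18 rows.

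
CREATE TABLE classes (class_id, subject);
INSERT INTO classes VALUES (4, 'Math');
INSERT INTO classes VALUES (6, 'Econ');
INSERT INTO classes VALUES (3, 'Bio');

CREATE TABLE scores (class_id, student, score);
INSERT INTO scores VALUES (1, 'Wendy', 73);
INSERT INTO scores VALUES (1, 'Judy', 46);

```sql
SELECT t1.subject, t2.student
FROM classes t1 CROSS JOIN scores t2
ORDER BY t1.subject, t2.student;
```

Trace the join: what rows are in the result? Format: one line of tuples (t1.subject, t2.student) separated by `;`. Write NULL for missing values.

(Bio, Judy); (Bio, Wendy); (Econ, Judy); (Econ, Wendy); (Math, Judy); (Math, Wendy)

CROSS JOIN pairs every row of `classes` with every row of `scores`: 3 × 2 = 6 rows.
After projecting and ordering:
t1.subject | t2.student
Bio | Judy
Bio | Wendy
Econ | Judy
Econ | Wendy
Math | Judy
Math | Wendy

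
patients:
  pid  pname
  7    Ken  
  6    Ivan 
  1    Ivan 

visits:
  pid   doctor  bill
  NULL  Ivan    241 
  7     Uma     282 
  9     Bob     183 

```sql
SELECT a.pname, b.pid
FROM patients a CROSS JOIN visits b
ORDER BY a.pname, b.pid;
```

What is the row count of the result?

CROSS JOIN pairs every row of `patients` with every row of `visits`: 3 × 3 = 9 rows.

9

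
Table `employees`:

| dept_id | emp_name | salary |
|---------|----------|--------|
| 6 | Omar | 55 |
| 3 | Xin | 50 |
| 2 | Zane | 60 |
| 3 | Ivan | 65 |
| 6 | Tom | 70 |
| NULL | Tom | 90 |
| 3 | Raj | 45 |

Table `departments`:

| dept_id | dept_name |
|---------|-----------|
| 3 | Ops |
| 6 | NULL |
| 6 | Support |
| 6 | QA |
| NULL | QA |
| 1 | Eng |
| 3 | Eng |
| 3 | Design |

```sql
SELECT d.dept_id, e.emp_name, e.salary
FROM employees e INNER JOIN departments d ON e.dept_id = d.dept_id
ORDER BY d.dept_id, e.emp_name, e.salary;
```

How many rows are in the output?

15

INNER JOIN keeps only pairs where the ON condition holds.
Matching on e.dept_id = d.dept_id. A NULL in a compared column never satisfies the condition.
- e[0] dept_id=6 → 3 match(es) in d → 3 row(s).
- e[1] dept_id=3 → 3 match(es) in d → 3 row(s).
- e[2] dept_id=2 → no match; dropped.
- e[3] dept_id=3 → 3 match(es) in d → 3 row(s).
- e[4] dept_id=6 → 3 match(es) in d → 3 row(s).
- e[5] dept_id=NULL → no match; dropped.
- e[6] dept_id=3 → 3 match(es) in d → 3 row(s).
Total: 15 rows.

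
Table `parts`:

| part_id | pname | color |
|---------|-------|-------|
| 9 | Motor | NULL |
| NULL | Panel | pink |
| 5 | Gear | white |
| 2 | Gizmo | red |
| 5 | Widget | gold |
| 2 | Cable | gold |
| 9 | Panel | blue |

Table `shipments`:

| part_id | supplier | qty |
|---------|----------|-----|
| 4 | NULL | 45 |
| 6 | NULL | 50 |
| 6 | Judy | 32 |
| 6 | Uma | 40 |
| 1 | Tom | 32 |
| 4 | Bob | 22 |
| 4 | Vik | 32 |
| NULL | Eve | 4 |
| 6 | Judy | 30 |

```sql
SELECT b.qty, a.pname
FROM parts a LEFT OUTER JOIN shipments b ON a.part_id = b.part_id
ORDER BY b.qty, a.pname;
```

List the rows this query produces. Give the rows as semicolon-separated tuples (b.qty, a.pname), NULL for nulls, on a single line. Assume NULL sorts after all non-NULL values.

(NULL, Cable); (NULL, Gear); (NULL, Gizmo); (NULL, Motor); (NULL, Panel); (NULL, Panel); (NULL, Widget)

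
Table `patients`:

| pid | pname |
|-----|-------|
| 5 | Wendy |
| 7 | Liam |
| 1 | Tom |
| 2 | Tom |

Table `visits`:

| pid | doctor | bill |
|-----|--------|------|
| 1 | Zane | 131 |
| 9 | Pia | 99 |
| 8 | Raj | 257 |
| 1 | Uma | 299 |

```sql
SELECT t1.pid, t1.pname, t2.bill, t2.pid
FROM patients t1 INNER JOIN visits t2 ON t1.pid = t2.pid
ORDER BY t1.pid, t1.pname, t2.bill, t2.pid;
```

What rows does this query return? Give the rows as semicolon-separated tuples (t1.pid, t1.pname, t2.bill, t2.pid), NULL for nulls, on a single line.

INNER JOIN keeps only pairs where the ON condition holds.
Matching on t1.pid = t2.pid.
- t1[0] pid=5 → no match; dropped.
- t1[1] pid=7 → no match; dropped.
- t1[2] pid=1 → 2 match(es) in t2 → 2 row(s).
- t1[3] pid=2 → no match; dropped.
After projecting and ordering:
t1.pid | t1.pname | t2.bill | t2.pid
1 | Tom | 131 | 1
1 | Tom | 299 | 1

(1, Tom, 131, 1); (1, Tom, 299, 1)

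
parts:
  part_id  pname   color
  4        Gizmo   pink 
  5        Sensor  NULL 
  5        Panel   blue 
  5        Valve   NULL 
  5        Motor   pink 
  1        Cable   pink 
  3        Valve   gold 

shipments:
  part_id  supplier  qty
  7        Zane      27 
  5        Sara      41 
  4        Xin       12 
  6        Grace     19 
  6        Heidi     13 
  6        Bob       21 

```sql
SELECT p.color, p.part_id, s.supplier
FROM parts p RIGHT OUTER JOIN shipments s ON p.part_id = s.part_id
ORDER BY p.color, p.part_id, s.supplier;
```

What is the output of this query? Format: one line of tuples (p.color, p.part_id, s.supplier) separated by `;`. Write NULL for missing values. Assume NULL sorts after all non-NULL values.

RIGHT JOIN keeps every row from `shipments`; unmatched rows get NULL for `parts`'s columns.
Matching on p.part_id = s.part_id.
- p (part_id=4) pairs with 1 row(s) of s.
- p (part_id=5) pairs with 1 row(s) of s.
- p (part_id=5) pairs with 1 row(s) of s.
- p (part_id=5) pairs with 1 row(s) of s.
- p (part_id=5) pairs with 1 row(s) of s.
- p (part_id=1) has no partner in s.
- p (part_id=3) has no partner in s.
- 4 row(s) from s found no p partner → padded with NULL.
After projecting and ordering:
p.color | p.part_id | s.supplier
blue | 5 | Sara
pink | 4 | Xin
pink | 5 | Sara
NULL | 5 | Sara
NULL | 5 | Sara
NULL | NULL | Bob
NULL | NULL | Grace
NULL | NULL | Heidi
NULL | NULL | Zane

(blue, 5, Sara); (pink, 4, Xin); (pink, 5, Sara); (NULL, 5, Sara); (NULL, 5, Sara); (NULL, NULL, Bob); (NULL, NULL, Grace); (NULL, NULL, Heidi); (NULL, NULL, Zane)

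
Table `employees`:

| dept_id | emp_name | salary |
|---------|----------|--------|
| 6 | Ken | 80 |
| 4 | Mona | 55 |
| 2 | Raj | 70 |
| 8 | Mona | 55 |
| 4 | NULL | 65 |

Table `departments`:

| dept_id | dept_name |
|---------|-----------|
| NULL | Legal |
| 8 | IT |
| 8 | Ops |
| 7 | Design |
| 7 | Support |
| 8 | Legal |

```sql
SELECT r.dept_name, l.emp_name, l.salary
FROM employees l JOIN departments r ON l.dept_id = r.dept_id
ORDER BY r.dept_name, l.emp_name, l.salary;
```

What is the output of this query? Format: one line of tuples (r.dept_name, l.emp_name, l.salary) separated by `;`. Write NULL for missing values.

INNER JOIN keeps only pairs where the ON condition holds.
Matching on l.dept_id = r.dept_id. A NULL in a compared column never satisfies the condition.
Matched pairs: 3.

(IT, Mona, 55); (Legal, Mona, 55); (Ops, Mona, 55)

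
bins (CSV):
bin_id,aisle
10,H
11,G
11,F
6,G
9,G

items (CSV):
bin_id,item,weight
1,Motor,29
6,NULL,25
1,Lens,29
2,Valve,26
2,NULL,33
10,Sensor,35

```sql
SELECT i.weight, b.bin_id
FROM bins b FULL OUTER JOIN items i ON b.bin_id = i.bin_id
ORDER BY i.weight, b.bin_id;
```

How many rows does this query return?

9

FULL OUTER JOIN keeps every row from both sides; unmatched rows get NULL for the other side's columns.
Matching on b.bin_id = i.bin_id.
Matched pairs: 2; unmatched b rows kept: 3; unmatched i rows kept: 4.
Total: 2 matched + 7 padded = 9 rows.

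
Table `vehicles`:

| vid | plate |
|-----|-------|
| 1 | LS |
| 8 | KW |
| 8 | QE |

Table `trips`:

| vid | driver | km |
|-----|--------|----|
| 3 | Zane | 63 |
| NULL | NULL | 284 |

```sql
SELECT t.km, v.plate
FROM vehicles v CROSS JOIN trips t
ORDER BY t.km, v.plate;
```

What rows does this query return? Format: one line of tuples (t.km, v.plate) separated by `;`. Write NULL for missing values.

CROSS JOIN pairs every row of `vehicles` with every row of `trips`: 3 × 2 = 6 rows.
After projecting and ordering:
t.km | v.plate
63 | KW
63 | LS
63 | QE
284 | KW
284 | LS
284 | QE

(63, KW); (63, LS); (63, QE); (284, KW); (284, LS); (284, QE)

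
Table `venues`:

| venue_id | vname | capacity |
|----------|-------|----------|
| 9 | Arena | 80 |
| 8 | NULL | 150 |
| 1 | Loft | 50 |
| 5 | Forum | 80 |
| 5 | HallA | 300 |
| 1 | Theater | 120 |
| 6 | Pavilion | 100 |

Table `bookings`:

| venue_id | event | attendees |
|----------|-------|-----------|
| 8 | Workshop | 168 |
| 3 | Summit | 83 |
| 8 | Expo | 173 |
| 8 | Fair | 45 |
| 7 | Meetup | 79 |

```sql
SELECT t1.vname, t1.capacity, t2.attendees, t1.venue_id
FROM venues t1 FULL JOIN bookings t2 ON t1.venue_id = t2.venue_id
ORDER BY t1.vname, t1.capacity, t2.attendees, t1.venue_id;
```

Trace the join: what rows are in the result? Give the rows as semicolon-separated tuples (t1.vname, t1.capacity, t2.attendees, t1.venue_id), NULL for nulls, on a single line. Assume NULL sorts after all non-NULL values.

FULL OUTER JOIN keeps every row from both sides; unmatched rows get NULL for the other side's columns.
Matching on t1.venue_id = t2.venue_id.
Matched pairs: 3; unmatched t1 rows kept: 6; unmatched t2 rows kept: 2.

(Arena, 80, NULL, 9); (Forum, 80, NULL, 5); (HallA, 300, NULL, 5); (Loft, 50, NULL, 1); (Pavilion, 100, NULL, 6); (Theater, 120, NULL, 1); (NULL, 150, 45, 8); (NULL, 150, 168, 8); (NULL, 150, 173, 8); (NULL, NULL, 79, NULL); (NULL, NULL, 83, NULL)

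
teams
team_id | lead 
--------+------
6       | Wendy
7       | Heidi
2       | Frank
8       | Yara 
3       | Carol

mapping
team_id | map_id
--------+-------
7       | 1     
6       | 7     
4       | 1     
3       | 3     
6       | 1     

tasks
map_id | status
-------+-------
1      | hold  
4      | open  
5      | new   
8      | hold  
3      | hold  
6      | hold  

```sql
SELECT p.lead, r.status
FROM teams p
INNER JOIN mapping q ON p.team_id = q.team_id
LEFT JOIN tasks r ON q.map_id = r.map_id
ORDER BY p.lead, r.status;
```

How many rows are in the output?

Evaluate left to right. First `teams p INNER JOIN mapping q` on team_id: 4 row(s).
Then LEFT JOIN `tasks r` on map_id: each of those 4 rows is kept; rows whose q.map_id has no match in r get NULL for r's columns.
Result: 4 row(s).

4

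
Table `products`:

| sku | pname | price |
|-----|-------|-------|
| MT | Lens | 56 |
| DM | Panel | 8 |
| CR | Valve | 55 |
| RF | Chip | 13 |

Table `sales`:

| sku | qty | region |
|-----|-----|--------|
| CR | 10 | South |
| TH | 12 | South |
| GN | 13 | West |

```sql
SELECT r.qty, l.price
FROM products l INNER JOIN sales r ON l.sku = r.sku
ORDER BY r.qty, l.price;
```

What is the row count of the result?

INNER JOIN keeps only pairs where the ON condition holds.
Matching on l.sku = r.sku.
- l (sku=MT) has no partner → excluded.
- l (sku=DM) has no partner → excluded.
- l (sku=CR) pairs with 1 row(s) of r.
- l (sku=RF) has no partner → excluded.
Total: 1 rows.

1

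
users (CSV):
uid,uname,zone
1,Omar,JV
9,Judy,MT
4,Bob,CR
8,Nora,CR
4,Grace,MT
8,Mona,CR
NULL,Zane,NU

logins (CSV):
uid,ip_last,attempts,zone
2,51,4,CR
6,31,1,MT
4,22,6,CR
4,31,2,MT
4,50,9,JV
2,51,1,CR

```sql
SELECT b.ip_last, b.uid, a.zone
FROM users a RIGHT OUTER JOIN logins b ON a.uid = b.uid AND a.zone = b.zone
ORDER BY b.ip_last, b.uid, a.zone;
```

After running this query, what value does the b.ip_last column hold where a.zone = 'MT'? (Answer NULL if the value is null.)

31

RIGHT JOIN keeps every row from `logins`; unmatched rows get NULL for `users`'s columns.
Matching on a.uid = b.uid AND a.zone = b.zone. A NULL in a compared column never satisfies the condition.
- a row (uid=1, zone=JV): no match.
- a row (uid=9, zone=MT): no match.
- a row (uid=4, zone=CR): matches 1 b row(s) → 1 output row(s).
- a row (uid=8, zone=CR): no match.
- a row (uid=4, zone=MT): matches 1 b row(s) → 1 output row(s).
- a row (uid=8, zone=CR): no match.
- a row (uid=NULL, zone=NU): no match.
- 4 row(s) from b found no a partner → padded with NULL.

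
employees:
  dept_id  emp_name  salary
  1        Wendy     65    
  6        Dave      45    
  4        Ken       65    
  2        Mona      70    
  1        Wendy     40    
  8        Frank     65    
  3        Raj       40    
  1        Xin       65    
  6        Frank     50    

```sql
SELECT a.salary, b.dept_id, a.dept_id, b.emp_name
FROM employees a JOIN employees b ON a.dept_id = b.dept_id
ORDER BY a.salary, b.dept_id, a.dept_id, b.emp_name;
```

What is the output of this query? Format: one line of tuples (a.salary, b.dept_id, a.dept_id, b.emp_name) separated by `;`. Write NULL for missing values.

INNER JOIN keeps only pairs where the ON condition holds.
Matching on a.dept_id = b.dept_id.
- a row (dept_id=1): matches 3 b row(s) → 3 output row(s).
- a row (dept_id=6): matches 2 b row(s) → 2 output row(s).
- a row (dept_id=4): matches 1 b row(s) → 1 output row(s).
- a row (dept_id=2): matches 1 b row(s) → 1 output row(s).
- a row (dept_id=1): matches 3 b row(s) → 3 output row(s).
- a row (dept_id=8): matches 1 b row(s) → 1 output row(s).
- a row (dept_id=3): matches 1 b row(s) → 1 output row(s).
- a row (dept_id=1): matches 3 b row(s) → 3 output row(s).
- a row (dept_id=6): matches 2 b row(s) → 2 output row(s).

(40, 1, 1, Wendy); (40, 1, 1, Wendy); (40, 1, 1, Xin); (40, 3, 3, Raj); (45, 6, 6, Dave); (45, 6, 6, Frank); (50, 6, 6, Dave); (50, 6, 6, Frank); (65, 1, 1, Wendy); (65, 1, 1, Wendy); (65, 1, 1, Wendy); (65, 1, 1, Wendy); (65, 1, 1, Xin); (65, 1, 1, Xin); (65, 4, 4, Ken); (65, 8, 8, Frank); (70, 2, 2, Mona)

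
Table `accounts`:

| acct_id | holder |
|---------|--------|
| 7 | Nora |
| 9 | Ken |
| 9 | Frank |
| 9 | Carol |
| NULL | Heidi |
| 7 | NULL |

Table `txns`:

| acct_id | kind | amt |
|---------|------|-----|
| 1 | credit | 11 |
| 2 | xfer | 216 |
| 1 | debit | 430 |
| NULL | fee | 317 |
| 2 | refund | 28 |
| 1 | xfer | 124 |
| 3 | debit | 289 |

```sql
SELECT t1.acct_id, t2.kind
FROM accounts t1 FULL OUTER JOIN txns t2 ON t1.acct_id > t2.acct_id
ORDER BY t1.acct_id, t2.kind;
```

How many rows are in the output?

FULL OUTER JOIN keeps every row from both sides; unmatched rows get NULL for the other side's columns.
Matching on t1.acct_id > t2.acct_id. A NULL in a compared column never satisfies the condition.
- t1 row (acct_id=7): matches 6 t2 row(s) → 6 output row(s).
- t1 row (acct_id=9): matches 6 t2 row(s) → 6 output row(s).
- t1 row (acct_id=9): matches 6 t2 row(s) → 6 output row(s).
- t1 row (acct_id=9): matches 6 t2 row(s) → 6 output row(s).
- t1 row (acct_id=NULL): no match → kept, t2 columns NULL.
- t1 row (acct_id=7): matches 6 t2 row(s) → 6 output row(s).
- 1 t2 row(s) had no t1 match → kept, t1 columns NULL.
Total: 30 matched + 2 padded = 32 rows.

32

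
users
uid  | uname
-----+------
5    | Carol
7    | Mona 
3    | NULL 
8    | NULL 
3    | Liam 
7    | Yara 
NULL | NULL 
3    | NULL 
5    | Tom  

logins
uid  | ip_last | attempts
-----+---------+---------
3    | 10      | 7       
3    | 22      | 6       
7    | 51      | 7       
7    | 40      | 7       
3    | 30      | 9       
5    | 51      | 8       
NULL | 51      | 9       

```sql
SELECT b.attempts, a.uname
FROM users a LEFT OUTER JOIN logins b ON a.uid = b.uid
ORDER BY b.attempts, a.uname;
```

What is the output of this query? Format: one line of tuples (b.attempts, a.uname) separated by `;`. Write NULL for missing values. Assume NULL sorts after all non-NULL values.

(6, Liam); (6, NULL); (6, NULL); (7, Liam); (7, Mona); (7, Mona); (7, Yara); (7, Yara); (7, NULL); (7, NULL); (8, Carol); (8, Tom); (9, Liam); (9, NULL); (9, NULL); (NULL, NULL); (NULL, NULL)

LEFT JOIN keeps every row from `users`; unmatched rows get NULL for `logins`'s columns.
Matching on a.uid = b.uid. A NULL in a compared column never satisfies the condition.
- a row (uid=5): matches 1 b row(s) → 1 output row(s).
- a row (uid=7): matches 2 b row(s) → 2 output row(s).
- a row (uid=3): matches 3 b row(s) → 3 output row(s).
- a row (uid=8): no match → kept, b columns NULL.
- a row (uid=3): matches 3 b row(s) → 3 output row(s).
- a row (uid=7): matches 2 b row(s) → 2 output row(s).
- a row (uid=NULL): no match → kept, b columns NULL.
- a row (uid=3): matches 3 b row(s) → 3 output row(s).
- a row (uid=5): matches 1 b row(s) → 1 output row(s).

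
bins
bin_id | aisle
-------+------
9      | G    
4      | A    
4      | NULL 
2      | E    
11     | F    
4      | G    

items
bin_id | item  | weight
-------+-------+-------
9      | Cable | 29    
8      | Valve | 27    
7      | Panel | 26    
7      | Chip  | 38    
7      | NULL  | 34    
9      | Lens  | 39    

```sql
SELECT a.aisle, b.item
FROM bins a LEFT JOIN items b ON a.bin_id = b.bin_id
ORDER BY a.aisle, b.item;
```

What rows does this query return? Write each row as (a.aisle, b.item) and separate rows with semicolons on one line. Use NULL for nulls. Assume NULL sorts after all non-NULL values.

LEFT JOIN keeps every row from `bins`; unmatched rows get NULL for `items`'s columns.
Matching on a.bin_id = b.bin_id.
Matched pairs: 2; unmatched a rows kept: 5.

(A, NULL); (E, NULL); (F, NULL); (G, Cable); (G, Lens); (G, NULL); (NULL, NULL)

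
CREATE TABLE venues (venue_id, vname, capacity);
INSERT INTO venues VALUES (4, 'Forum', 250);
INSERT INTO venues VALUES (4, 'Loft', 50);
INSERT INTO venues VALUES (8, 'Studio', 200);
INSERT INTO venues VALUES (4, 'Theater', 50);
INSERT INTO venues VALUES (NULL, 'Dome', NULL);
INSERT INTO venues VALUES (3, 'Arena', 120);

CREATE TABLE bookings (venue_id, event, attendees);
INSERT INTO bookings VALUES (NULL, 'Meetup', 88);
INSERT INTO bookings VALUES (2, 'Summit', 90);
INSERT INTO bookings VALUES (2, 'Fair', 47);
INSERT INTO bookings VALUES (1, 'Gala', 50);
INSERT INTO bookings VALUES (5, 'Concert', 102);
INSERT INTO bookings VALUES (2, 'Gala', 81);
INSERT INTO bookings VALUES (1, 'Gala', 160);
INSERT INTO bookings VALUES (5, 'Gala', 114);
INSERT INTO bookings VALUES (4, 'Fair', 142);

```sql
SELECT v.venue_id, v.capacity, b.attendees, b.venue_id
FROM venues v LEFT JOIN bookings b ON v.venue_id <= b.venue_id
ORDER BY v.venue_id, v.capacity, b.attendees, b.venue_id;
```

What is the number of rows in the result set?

LEFT JOIN keeps every row from `venues`; unmatched rows get NULL for `bookings`'s columns.
Matching on v.venue_id <= b.venue_id. A NULL in a compared column never satisfies the condition.
- v row (venue_id=4): matches 3 b row(s) → 3 output row(s).
- v row (venue_id=4): matches 3 b row(s) → 3 output row(s).
- v row (venue_id=8): no match → kept, b columns NULL.
- v row (venue_id=4): matches 3 b row(s) → 3 output row(s).
- v row (venue_id=NULL): no match → kept, b columns NULL.
- v row (venue_id=3): matches 3 b row(s) → 3 output row(s).
Total: 12 matched + 2 padded = 14 rows.

14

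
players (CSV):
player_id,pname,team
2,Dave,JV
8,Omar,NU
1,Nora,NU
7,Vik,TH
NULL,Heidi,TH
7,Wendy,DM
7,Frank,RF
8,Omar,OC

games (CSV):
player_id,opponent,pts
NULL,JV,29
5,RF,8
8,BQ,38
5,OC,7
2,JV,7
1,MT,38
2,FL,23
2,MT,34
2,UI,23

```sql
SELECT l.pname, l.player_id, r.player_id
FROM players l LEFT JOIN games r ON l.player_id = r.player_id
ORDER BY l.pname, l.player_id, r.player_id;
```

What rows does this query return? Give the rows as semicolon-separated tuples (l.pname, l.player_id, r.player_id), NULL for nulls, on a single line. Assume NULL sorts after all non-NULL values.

LEFT JOIN keeps every row from `players`; unmatched rows get NULL for `games`'s columns.
Matching on l.player_id = r.player_id. A NULL in a compared column never satisfies the condition.
- player_id=2: 4 matching r row(s), so 4 row(s) emitted.
- player_id=8: 1 matching r row(s), so 1 row(s) emitted.
- player_id=1: 1 matching r row(s), so 1 row(s) emitted.
- player_id=7: no r row matches, row kept with r columns NULL.
- player_id=NULL: no r row matches, row kept with r columns NULL.
- player_id=7: no r row matches, row kept with r columns NULL.
- player_id=7: no r row matches, row kept with r columns NULL.
- player_id=8: 1 matching r row(s), so 1 row(s) emitted.

(Dave, 2, 2); (Dave, 2, 2); (Dave, 2, 2); (Dave, 2, 2); (Frank, 7, NULL); (Heidi, NULL, NULL); (Nora, 1, 1); (Omar, 8, 8); (Omar, 8, 8); (Vik, 7, NULL); (Wendy, 7, NULL)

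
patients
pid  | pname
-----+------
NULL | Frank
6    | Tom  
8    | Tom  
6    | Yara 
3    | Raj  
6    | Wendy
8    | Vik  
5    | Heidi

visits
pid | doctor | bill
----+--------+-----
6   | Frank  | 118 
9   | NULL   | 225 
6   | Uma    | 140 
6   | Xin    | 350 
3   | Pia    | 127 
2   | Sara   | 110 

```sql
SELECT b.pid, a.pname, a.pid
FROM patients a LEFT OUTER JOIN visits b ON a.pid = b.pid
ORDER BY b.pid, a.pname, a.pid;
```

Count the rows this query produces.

14

LEFT JOIN keeps every row from `patients`; unmatched rows get NULL for `visits`'s columns.
Matching on a.pid = b.pid. A NULL in a compared column never satisfies the condition.
- a row (pid=NULL): no match → kept, b columns NULL.
- a row (pid=6): matches 3 b row(s) → 3 output row(s).
- a row (pid=8): no match → kept, b columns NULL.
- a row (pid=6): matches 3 b row(s) → 3 output row(s).
- a row (pid=3): matches 1 b row(s) → 1 output row(s).
- a row (pid=6): matches 3 b row(s) → 3 output row(s).
- a row (pid=8): no match → kept, b columns NULL.
- a row (pid=5): no match → kept, b columns NULL.
Total: 10 matched + 4 padded = 14 rows.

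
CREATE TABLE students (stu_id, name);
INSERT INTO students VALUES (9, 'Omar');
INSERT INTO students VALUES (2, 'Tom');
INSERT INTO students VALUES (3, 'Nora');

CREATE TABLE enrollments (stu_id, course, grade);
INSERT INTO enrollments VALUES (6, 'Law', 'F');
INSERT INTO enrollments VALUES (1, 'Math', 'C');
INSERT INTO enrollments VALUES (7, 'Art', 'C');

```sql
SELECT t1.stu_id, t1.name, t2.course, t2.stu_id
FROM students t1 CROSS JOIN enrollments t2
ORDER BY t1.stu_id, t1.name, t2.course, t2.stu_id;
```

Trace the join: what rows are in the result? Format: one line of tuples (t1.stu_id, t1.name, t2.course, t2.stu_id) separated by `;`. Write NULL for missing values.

(2, Tom, Art, 7); (2, Tom, Law, 6); (2, Tom, Math, 1); (3, Nora, Art, 7); (3, Nora, Law, 6); (3, Nora, Math, 1); (9, Omar, Art, 7); (9, Omar, Law, 6); (9, Omar, Math, 1)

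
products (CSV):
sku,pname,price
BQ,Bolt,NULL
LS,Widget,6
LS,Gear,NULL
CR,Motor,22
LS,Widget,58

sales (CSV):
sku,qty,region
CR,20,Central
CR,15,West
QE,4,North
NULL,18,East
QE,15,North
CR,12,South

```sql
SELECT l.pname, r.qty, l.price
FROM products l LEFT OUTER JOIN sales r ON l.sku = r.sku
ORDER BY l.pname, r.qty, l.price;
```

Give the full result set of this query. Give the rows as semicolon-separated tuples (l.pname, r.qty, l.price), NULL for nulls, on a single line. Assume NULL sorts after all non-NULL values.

(Bolt, NULL, NULL); (Gear, NULL, NULL); (Motor, 12, 22); (Motor, 15, 22); (Motor, 20, 22); (Widget, NULL, 6); (Widget, NULL, 58)

LEFT JOIN keeps every row from `products`; unmatched rows get NULL for `sales`'s columns.
Matching on l.sku = r.sku. A NULL in a compared column never satisfies the condition.
Matched pairs: 3; unmatched l rows kept: 4.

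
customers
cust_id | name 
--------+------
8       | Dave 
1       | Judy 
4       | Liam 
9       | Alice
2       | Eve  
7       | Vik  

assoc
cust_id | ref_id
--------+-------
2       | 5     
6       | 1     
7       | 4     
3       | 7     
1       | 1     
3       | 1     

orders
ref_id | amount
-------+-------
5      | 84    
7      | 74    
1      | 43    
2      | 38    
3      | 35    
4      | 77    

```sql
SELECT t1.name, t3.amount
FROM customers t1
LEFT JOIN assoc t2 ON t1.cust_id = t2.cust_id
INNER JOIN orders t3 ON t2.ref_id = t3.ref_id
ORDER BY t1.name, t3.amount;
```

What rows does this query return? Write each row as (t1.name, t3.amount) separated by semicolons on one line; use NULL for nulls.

(Eve, 84); (Judy, 43); (Vik, 77)

Step 1 — t1 LEFT JOIN t2 on cust_id → 6 row(s).
Then INNER JOIN `orders t3` on ref_id: keep only rows whose t2.ref_id appears in t3.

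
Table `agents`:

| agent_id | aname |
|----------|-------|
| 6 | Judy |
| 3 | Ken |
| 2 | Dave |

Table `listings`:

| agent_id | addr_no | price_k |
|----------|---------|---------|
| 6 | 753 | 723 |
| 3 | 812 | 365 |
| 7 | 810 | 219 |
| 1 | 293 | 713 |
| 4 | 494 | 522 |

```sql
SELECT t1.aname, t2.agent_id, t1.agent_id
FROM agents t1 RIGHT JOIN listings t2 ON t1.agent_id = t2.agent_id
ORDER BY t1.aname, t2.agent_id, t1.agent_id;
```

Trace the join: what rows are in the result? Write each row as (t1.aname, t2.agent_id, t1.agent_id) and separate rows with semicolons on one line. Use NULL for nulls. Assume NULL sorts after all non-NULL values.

(Judy, 6, 6); (Ken, 3, 3); (NULL, 1, NULL); (NULL, 4, NULL); (NULL, 7, NULL)

RIGHT JOIN keeps every row from `listings`; unmatched rows get NULL for `agents`'s columns.
Matching on t1.agent_id = t2.agent_id.
- t1[0] agent_id=6 → 1 match(es) in t2 → 1 row(s).
- t1[1] agent_id=3 → 1 match(es) in t2 → 1 row(s).
- t1[2] agent_id=2 → no match.
- plus 3 unmatched t2 row(s), each kept with NULL t1 columns.
After projecting and ordering:
t1.aname | t2.agent_id | t1.agent_id
Judy | 6 | 6
Ken | 3 | 3
NULL | 1 | NULL
NULL | 4 | NULL
NULL | 7 | NULL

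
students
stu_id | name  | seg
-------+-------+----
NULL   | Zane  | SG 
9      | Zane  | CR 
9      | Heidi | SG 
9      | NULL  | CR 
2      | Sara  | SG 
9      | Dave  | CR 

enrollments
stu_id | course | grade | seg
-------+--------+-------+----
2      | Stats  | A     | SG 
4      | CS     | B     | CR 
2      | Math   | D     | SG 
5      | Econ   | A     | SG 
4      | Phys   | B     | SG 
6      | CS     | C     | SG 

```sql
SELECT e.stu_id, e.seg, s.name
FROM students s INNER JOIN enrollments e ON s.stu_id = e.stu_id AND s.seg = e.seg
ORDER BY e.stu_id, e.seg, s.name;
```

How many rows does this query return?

2

INNER JOIN keeps only pairs where the ON condition holds.
Matching on s.stu_id = e.stu_id AND s.seg = e.seg. A NULL in a compared column never satisfies the condition.
- stu_id=NULL, seg=SG: no matching e row, dropped.
- stu_id=9, seg=CR: no matching e row, dropped.
- stu_id=9, seg=SG: no matching e row, dropped.
- stu_id=9, seg=CR: no matching e row, dropped.
- stu_id=2, seg=SG: 2 matching e row(s), so 2 row(s) emitted.
- stu_id=9, seg=CR: no matching e row, dropped.
Total: 2 rows.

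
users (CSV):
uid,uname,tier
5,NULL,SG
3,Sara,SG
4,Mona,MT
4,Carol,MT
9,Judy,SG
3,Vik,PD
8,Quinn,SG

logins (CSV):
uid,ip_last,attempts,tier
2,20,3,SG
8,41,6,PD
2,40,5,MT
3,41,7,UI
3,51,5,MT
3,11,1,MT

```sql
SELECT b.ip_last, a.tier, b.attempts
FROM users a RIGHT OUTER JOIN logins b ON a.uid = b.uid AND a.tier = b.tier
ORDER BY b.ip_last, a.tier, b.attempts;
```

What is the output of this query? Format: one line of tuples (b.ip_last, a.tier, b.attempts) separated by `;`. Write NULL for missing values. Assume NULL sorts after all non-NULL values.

(11, NULL, 1); (20, NULL, 3); (40, NULL, 5); (41, NULL, 6); (41, NULL, 7); (51, NULL, 5)

RIGHT JOIN keeps every row from `logins`; unmatched rows get NULL for `users`'s columns.
Matching on a.uid = b.uid AND a.tier = b.tier.
Matched pairs: 0; unmatched b rows kept: 6.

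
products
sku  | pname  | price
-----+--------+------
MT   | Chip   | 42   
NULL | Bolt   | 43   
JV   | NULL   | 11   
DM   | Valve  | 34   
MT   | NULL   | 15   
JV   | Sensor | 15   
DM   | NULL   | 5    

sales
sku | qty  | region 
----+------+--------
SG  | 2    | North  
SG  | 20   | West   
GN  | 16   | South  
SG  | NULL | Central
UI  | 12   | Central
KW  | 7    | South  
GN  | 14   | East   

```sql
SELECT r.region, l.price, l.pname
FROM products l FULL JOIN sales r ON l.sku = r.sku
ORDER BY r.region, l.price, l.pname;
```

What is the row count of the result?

14

FULL OUTER JOIN keeps every row from both sides; unmatched rows get NULL for the other side's columns.
Matching on l.sku = r.sku. A NULL in a compared column never satisfies the condition.
- l row (sku=MT): no match → kept, r columns NULL.
- l row (sku=NULL): no match → kept, r columns NULL.
- l row (sku=JV): no match → kept, r columns NULL.
- l row (sku=DM): no match → kept, r columns NULL.
- l row (sku=MT): no match → kept, r columns NULL.
- l row (sku=JV): no match → kept, r columns NULL.
- l row (sku=DM): no match → kept, r columns NULL.
- plus 7 unmatched r row(s), each kept with NULL l columns.
Total: 0 matched + 14 padded = 14 rows.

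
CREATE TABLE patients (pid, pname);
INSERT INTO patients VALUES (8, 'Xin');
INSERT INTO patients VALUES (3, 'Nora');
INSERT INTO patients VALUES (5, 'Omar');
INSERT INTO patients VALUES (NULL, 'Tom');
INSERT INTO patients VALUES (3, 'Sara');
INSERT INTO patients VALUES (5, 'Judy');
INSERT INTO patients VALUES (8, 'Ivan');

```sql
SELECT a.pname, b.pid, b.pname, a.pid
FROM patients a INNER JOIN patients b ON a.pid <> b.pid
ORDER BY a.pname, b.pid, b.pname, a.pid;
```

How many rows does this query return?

24

INNER JOIN keeps only pairs where the ON condition holds.
Matching on a.pid <> b.pid. A NULL in a compared column never satisfies the condition.
- a row (pid=8): matches 4 b row(s) → 4 output row(s).
- a row (pid=3): matches 4 b row(s) → 4 output row(s).
- a row (pid=5): matches 4 b row(s) → 4 output row(s).
- a row (pid=NULL): no match → dropped.
- a row (pid=3): matches 4 b row(s) → 4 output row(s).
- a row (pid=5): matches 4 b row(s) → 4 output row(s).
- a row (pid=8): matches 4 b row(s) → 4 output row(s).
Total: 24 rows.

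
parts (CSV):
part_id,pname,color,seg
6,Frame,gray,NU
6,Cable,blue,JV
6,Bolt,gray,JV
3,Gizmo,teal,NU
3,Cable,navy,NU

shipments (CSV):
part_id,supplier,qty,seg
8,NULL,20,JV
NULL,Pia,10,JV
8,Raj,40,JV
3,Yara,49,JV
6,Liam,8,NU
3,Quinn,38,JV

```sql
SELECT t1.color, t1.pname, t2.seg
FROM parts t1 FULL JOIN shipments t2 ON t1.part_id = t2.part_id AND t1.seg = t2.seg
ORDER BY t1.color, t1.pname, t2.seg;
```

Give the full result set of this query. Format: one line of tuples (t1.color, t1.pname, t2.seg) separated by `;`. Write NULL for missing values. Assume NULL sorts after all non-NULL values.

(blue, Cable, NULL); (gray, Bolt, NULL); (gray, Frame, NU); (navy, Cable, NULL); (teal, Gizmo, NULL); (NULL, NULL, JV); (NULL, NULL, JV); (NULL, NULL, JV); (NULL, NULL, JV); (NULL, NULL, JV)

FULL OUTER JOIN keeps every row from both sides; unmatched rows get NULL for the other side's columns.
Matching on t1.part_id = t2.part_id AND t1.seg = t2.seg. A NULL in a compared column never satisfies the condition.
- t1 (part_id=6, seg=NU) pairs with 1 row(s) of t2.
- t1 (part_id=6, seg=JV) has no partner → padded with NULL.
- t1 (part_id=6, seg=JV) has no partner → padded with NULL.
- t1 (part_id=3, seg=NU) has no partner → padded with NULL.
- t1 (part_id=3, seg=NU) has no partner → padded with NULL.
- plus 5 unmatched t2 row(s), each kept with NULL t1 columns.
After projecting and ordering:
t1.color | t1.pname | t2.seg
blue | Cable | NULL
gray | Bolt | NULL
gray | Frame | NU
navy | Cable | NULL
teal | Gizmo | NULL
NULL | NULL | JV
NULL | NULL | JV
NULL | NULL | JV
NULL | NULL | JV
NULL | NULL | JV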